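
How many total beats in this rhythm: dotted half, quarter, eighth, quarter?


Reasoning:
Beat values:
  dotted half = 3 beats
  quarter = 1 beat
  eighth = 0.5 beats
  quarter = 1 beat
Sum = 3 + 1 + 0.5 + 1
= 5.5 beats


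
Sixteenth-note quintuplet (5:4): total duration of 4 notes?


Step by step:
Quintuplet: 5 notes occupy the space of 4 sixteenth notes
Space = 4 × 1/4 = 1 beat
Each quintuplet note = 1 / 5 = 1/5 beats
4 notes = 4 × 1/5 = 4/5
= 4/5 beats


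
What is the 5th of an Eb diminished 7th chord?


Step by step:
Diminished 7th chord = root + minor 3rd + diminished 5th + diminished 7th
Seventh chords stack in thirds, so the letter names are E-G-B-D
Root: Eb
Minor 3rd above Eb: Gb
Diminished 5th above Eb: Bbb
Diminished 7th above Eb: Dbb
The 5th = Bbb


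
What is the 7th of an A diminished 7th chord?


Step by step:
Diminished 7th chord = root + minor 3rd + diminished 5th + diminished 7th
Seventh chords stack in thirds, so the letter names are A-C-E-G
Root: A
Minor 3rd above A: C
Diminished 5th above A: Eb
Diminished 7th above A: Gb
The 7th = Gb


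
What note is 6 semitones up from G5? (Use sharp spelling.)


Let's work it out.
G5: chromatic position 7 in octave 5 → absolute = 5×12 + 7 = 67
Transpose up 6: 67 + 6 = 73
73 = 6×12 + 1 → C# in octave 6
Result = C#6


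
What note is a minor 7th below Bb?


Solution.
A 7th spans 7 letter names, so from B we land on C
A minor 7th = 10 semitones below Bb
Spell C at that pitch: C
= C


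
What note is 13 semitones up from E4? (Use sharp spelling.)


E4: chromatic position 4 in octave 4 → absolute = 4×12 + 4 = 52
Transpose up 13: 52 + 13 = 65
65 = 5×12 + 5 → F in octave 5
Result = F5


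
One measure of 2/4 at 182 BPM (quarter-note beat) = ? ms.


Working:
Quarter-note beat duration = 60000 / 182 ms
Beats per measure (2/4) = 2
One measure = 2 × 60000 / 182 = 120000 / 182 ms
= 659.3 ms


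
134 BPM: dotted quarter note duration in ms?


Solution.
One quarter-note beat = 60000 / BPM = 60000 / 134 ms
Dotted quarter note = 3/2 × quarter note
Duration = 3/2 × 60000 / 134 = 90000 / 134
= 671.6 ms


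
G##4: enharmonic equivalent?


Enharmonic notes sound the same pitch but are spelled with different letter names
G## and A name the same pitch class
= A4


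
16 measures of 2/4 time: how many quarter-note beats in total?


Reasoning:
Time signature 2/4: the bottom number 4 means the quarter note gets one count
The top number 2 means 2 quarter-note beats per measure
Total = 2 × 16 measures
= 32 quarter-note beats


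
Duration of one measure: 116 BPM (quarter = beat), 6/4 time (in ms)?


Quarter-note beat duration = 60000 / 116 ms
Beats per measure (6/4) = 6
One measure = 6 × 60000 / 116 = 360000 / 116 ms
= 3103.4 ms


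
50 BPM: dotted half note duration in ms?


Reasoning:
One quarter-note beat = 60000 / BPM = 60000 / 50 ms
Dotted half note = 3 × quarter note
Duration = 3 × 60000 / 50 = 180000 / 50
= 3600.0 ms


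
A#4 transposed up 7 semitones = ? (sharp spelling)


A#4: chromatic position 10 in octave 4 → absolute = 4×12 + 10 = 58
Transpose up 7: 58 + 7 = 65
65 = 5×12 + 5 → F in octave 5
Result = F5


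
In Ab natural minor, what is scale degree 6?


Let's work it out.
Natural minor scale pattern: W-H-W-W-H-W-W (2-1-2-2-1-2-2 semitones)
Starting from Ab:
  Ab + 2 semitones → Bb
  Bb + 1 semitone → Cb
  Cb + 2 semitones → Db
  Db + 2 semitones → Eb
  Eb + 1 semitone → Fb
  Fb + 2 semitones → Gb
  Gb + 2 semitones → Ab
Scale: Ab Bb Cb Db Eb Fb Gb
Degree 6 = Fb


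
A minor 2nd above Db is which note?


A 2nd spans 2 letter names, so from D we land on E
A minor 2nd = 1 semitone above Db
Spell E at that pitch: Ebb
= Ebb


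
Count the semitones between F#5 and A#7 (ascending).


Working:
Absolute semitone position = octave×12 + chromatic position
F#5: 5×12 + 6 = 66
A#7: 7×12 + 10 = 94
Difference = 94 - 66 = 28
= 28 semitones


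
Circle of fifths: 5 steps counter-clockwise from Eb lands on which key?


Let's work it out.
Each counter-clockwise step moves down a perfect 5th (= up a perfect 4th)
From Eb: Eb → Ab → Db → F#/Gb → B → E
= E


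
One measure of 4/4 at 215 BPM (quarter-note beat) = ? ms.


Solution.
Quarter-note beat duration = 60000 / 215 ms
Beats per measure (4/4) = 4
One measure = 4 × 60000 / 215 = 240000 / 215 ms
= 1116.3 ms


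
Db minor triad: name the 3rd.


Solution.
Minor triad = root + minor 3rd (3 semitones) + perfect 5th (7 semitones)
A triad on Db stacks thirds, so the chord tones use letter names D-F-A
Root: Db
Minor 3rd above Db: Fb
Perfect 5th above Db: Ab
The 3rd = Fb


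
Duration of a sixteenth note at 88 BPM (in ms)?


One quarter-note beat = 60000 / BPM = 60000 / 88 ms
Sixteenth note = 1/4 × quarter note
Duration = 1/4 × 60000 / 88 = 15000 / 88
= 170.5 ms


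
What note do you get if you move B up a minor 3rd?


Let's work it out.
minor 3rd: 3 letter names, 3 semitones
Letter: B + 2 → D
Pitch: B + 3 semitones, spelled as a D → D
= D


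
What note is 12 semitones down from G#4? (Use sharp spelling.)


Step by step:
G#4: chromatic position 8 in octave 4 → absolute = 4×12 + 8 = 56
Transpose down 12: 56 - 12 = 44
44 = 3×12 + 8 → G# in octave 3
Result = G#3


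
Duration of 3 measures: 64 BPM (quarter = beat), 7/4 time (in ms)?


Let's work it out.
Quarter-note beat duration = 60000 / 64 ms
Beats per measure (7/4) = 7
One measure = 7 × 60000 / 64 = 420000 / 64 ms
3 measures = 3 × 420000 / 64 = 1260000 / 64
= 19687.5 ms


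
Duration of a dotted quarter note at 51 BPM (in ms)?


One quarter-note beat = 60000 / BPM = 60000 / 51 ms
Dotted quarter note = 3/2 × quarter note
Duration = 3/2 × 60000 / 51 = 90000 / 51
= 1764.7 ms


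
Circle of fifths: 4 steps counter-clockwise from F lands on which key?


Working:
Each counter-clockwise step moves down a perfect 5th (= up a perfect 4th)
From F: F → Bb → Eb → Ab → Db
= Db


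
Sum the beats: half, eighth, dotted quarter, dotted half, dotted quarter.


Step by step:
Beat values:
  half = 2 beats
  eighth = 0.5 beats
  dotted quarter = 1.5 beats
  dotted half = 3 beats
  dotted quarter = 1.5 beats
Sum = 2 + 0.5 + 1.5 + 3 + 1.5
= 8.5 beats


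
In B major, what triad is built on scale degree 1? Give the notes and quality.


Let's work it out.
B major scale: B C# D# E F# G# A#
Diatonic triad on degree 1 stacks scale notes 1, 3, 5: B D# F#
B→D# = 4 semitones; B→F# = 7 semitones → major triad
= B D# F# (major)


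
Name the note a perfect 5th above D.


Reasoning:
A 5th spans 5 letter names, so from D we land on A
A perfect 5th = 7 semitones above D
Spell A at that pitch: A
= A


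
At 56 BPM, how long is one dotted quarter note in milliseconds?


Step by step:
One quarter-note beat = 60000 / BPM = 60000 / 56 ms
Dotted quarter note = 3/2 × quarter note
Duration = 3/2 × 60000 / 56 = 90000 / 56
= 1607.1 ms


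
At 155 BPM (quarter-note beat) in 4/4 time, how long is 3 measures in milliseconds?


Working:
Quarter-note beat duration = 60000 / 155 ms
Beats per measure (4/4) = 4
One measure = 4 × 60000 / 155 = 240000 / 155 ms
3 measures = 3 × 240000 / 155 = 720000 / 155
= 4645.2 ms


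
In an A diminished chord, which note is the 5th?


Diminished triad = root + minor 3rd (3 semitones) + diminished 5th (6 semitones)
A triad on A stacks thirds, so the chord tones use letter names A-C-E
Root: A
Minor 3rd above A: C
Diminished 5th above A: Eb
The 5th = Eb


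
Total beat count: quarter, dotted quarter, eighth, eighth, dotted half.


Step by step:
Beat values:
  quarter = 1 beat
  dotted quarter = 1.5 beats
  eighth = 0.5 beats
  eighth = 0.5 beats
  dotted half = 3 beats
Sum = 1 + 1.5 + 0.5 + 0.5 + 3
= 6.5 beats


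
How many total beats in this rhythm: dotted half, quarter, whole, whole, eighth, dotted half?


Step by step:
Beat values:
  dotted half = 3 beats
  quarter = 1 beat
  whole = 4 beats
  whole = 4 beats
  eighth = 0.5 beats
  dotted half = 3 beats
Sum = 3 + 1 + 4 + 4 + 0.5 + 3
= 15.5 beats


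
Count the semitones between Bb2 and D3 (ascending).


Solution.
Absolute semitone position = octave×12 + chromatic position
Bb2: 2×12 + 10 = 34
D3: 3×12 + 2 = 38
Difference = 38 - 34 = 4
= 4 semitones


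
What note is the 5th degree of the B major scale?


Working:
Major scale pattern: W-W-H-W-W-W-H (2-2-1-2-2-2-1 semitones)
Starting from B:
  B + 2 semitones → C#
  C# + 2 semitones → D#
  D# + 1 semitone → E
  E + 2 semitones → F#
  F# + 2 semitones → G#
  G# + 2 semitones → A#
  A# + 1 semitone → B
Scale: B C# D# E F# G# A#
Degree 5 = F#


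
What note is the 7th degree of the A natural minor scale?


Let's work it out.
Natural minor scale pattern: W-H-W-W-H-W-W (2-1-2-2-1-2-2 semitones)
Starting from A:
  A + 2 semitones → B
  B + 1 semitone → C
  C + 2 semitones → D
  D + 2 semitones → E
  E + 1 semitone → F
  F + 2 semitones → G
  G + 2 semitones → A
Scale: A B C D E F G
Degree 7 = G


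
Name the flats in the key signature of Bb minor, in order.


Reasoning:
Flat minor keys: A(0), D(1), G(2), C(3), F(4), Bb(5), Eb(6), Ab(7)
Bb minor has 5 flats
Order of flats: Bb Eb Ab Db Gb Cb Fb → first 5: Bb, Eb, Ab, Db, Gb
= Bb, Eb, Ab, Db, Gb


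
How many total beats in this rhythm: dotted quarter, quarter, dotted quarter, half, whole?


Beat values:
  dotted quarter = 1.5 beats
  quarter = 1 beat
  dotted quarter = 1.5 beats
  half = 2 beats
  whole = 4 beats
Sum = 1.5 + 1 + 1.5 + 2 + 4
= 10 beats


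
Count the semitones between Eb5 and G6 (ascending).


Absolute semitone position = octave×12 + chromatic position
Eb5: 5×12 + 3 = 63
G6: 6×12 + 7 = 79
Difference = 79 - 63 = 16
= 16 semitones


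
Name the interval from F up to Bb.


Letter names: F → B spans 4 letter names → a 4th
Semitones: F → Bb = 5 half-steps
A 4th of 5 semitones is a perfect 4th
= perfect 4th


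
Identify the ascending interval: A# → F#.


Working:
Letter names: A → F spans 6 letter names → a 6th
Semitones: A# → F# = 8 half-steps
A 6th of 8 semitones is a minor 6th
= minor 6th


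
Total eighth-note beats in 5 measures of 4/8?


Reasoning:
Time signature 4/8: the bottom number 8 means the eighth note gets one count
The top number 4 means 4 eighth-note beats per measure
Total = 4 × 5 measures
= 20 eighth-note beats


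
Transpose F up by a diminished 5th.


Let's work it out.
diminished 5th: 5 letter names, 6 semitones
Letter: F + 4 → C
Pitch: F + 6 semitones, spelled as a C → Cb
= Cb


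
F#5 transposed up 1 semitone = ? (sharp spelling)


F#5: chromatic position 6 in octave 5 → absolute = 5×12 + 6 = 66
Transpose up 1: 66 + 1 = 67
67 = 5×12 + 7 → G in octave 5
Result = G5


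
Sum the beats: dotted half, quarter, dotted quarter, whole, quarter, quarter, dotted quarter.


Working:
Beat values:
  dotted half = 3 beats
  quarter = 1 beat
  dotted quarter = 1.5 beats
  whole = 4 beats
  quarter = 1 beat
  quarter = 1 beat
  dotted quarter = 1.5 beats
Sum = 3 + 1 + 1.5 + 4 + 1 + 1 + 1.5
= 13 beats


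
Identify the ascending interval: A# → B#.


Reasoning:
Letter names: A → B spans 2 letter names → a 2nd
Semitones: A# → B# = 2 half-steps
A 2nd of 2 semitones is a major 2nd
= major 2nd


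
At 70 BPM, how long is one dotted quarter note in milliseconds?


Working:
One quarter-note beat = 60000 / BPM = 60000 / 70 ms
Dotted quarter note = 3/2 × quarter note
Duration = 3/2 × 60000 / 70 = 90000 / 70
= 1285.7 ms


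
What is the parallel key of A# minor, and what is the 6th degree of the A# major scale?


Solution.
Parallel keys share the same tonic but differ in mode
A# minor → parallel is A# major
A# major scale: A# B# C## D# E# F## G##
= A# major; 6th degree = F##


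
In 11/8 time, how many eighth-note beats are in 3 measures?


Solution.
Time signature 11/8: the bottom number 8 means the eighth note gets one count
The top number 11 means 11 eighth-note beats per measure
Total = 11 × 3 measures
= 33 eighth-note beats


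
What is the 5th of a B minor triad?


Minor triad = root + minor 3rd (3 semitones) + perfect 5th (7 semitones)
A triad on B stacks thirds, so the chord tones use letter names B-D-F
Root: B
Minor 3rd above B: D
Perfect 5th above B: F#
The 5th = F#


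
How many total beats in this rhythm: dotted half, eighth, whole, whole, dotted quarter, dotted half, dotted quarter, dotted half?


Beat values:
  dotted half = 3 beats
  eighth = 0.5 beats
  whole = 4 beats
  whole = 4 beats
  dotted quarter = 1.5 beats
  dotted half = 3 beats
  dotted quarter = 1.5 beats
  dotted half = 3 beats
Sum = 3 + 0.5 + 4 + 4 + 1.5 + 3 + 1.5 + 3
= 20.5 beats


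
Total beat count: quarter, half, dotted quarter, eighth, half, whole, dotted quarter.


Step by step:
Beat values:
  quarter = 1 beat
  half = 2 beats
  dotted quarter = 1.5 beats
  eighth = 0.5 beats
  half = 2 beats
  whole = 4 beats
  dotted quarter = 1.5 beats
Sum = 1 + 2 + 1.5 + 0.5 + 2 + 4 + 1.5
= 12.5 beats


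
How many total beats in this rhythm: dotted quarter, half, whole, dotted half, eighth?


Beat values:
  dotted quarter = 1.5 beats
  half = 2 beats
  whole = 4 beats
  dotted half = 3 beats
  eighth = 0.5 beats
Sum = 1.5 + 2 + 4 + 3 + 0.5
= 11 beats


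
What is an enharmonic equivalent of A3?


Reasoning:
Enharmonic notes sound the same pitch but are spelled with different letter names
A and Bbb name the same pitch class
= Bbb3


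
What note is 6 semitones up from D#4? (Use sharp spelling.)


Reasoning:
D#4: chromatic position 3 in octave 4 → absolute = 4×12 + 3 = 51
Transpose up 6: 51 + 6 = 57
57 = 4×12 + 9 → A in octave 4
Result = A4


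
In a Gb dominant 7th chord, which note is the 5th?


Working:
Dominant 7th chord = root + major 3rd + perfect 5th + minor 7th
Seventh chords stack in thirds, so the letter names are G-B-D-F
Root: Gb
Major 3rd above Gb: Bb
Perfect 5th above Gb: Db
Minor 7th above Gb: Fb
The 5th = Db


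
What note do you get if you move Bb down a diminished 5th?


diminished 5th: 5 letter names, 6 semitones
Letter: B - 4 → E
Pitch: Bb - 6 semitones, spelled as an E → E
= E


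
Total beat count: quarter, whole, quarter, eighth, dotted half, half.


Working:
Beat values:
  quarter = 1 beat
  whole = 4 beats
  quarter = 1 beat
  eighth = 0.5 beats
  dotted half = 3 beats
  half = 2 beats
Sum = 1 + 4 + 1 + 0.5 + 3 + 2
= 11.5 beats


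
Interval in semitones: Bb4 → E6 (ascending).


Absolute semitone position = octave×12 + chromatic position
Bb4: 4×12 + 10 = 58
E6: 6×12 + 4 = 76
Difference = 76 - 58 = 18
= 18 semitones


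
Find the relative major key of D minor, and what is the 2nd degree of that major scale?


The relative major shares the key signature and is a minor 3rd above the minor tonic
A minor 3rd above D is F
→ relative major of D minor is F major
F major scale: F G A Bb C D E
= F major; 2nd degree = G


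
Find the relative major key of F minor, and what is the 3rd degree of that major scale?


Reasoning:
The relative major shares the key signature and is a minor 3rd above the minor tonic
A minor 3rd above F is Ab
→ relative major of F minor is Ab major
Ab major scale: Ab Bb C Db Eb F G
= Ab major; 3rd degree = C


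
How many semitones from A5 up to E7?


Reasoning:
Absolute semitone position = octave×12 + chromatic position
A5: 5×12 + 9 = 69
E7: 7×12 + 4 = 88
Difference = 88 - 69 = 19
= 19 semitones


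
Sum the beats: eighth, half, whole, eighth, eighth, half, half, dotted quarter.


Let's work it out.
Beat values:
  eighth = 0.5 beats
  half = 2 beats
  whole = 4 beats
  eighth = 0.5 beats
  eighth = 0.5 beats
  half = 2 beats
  half = 2 beats
  dotted quarter = 1.5 beats
Sum = 0.5 + 2 + 4 + 0.5 + 0.5 + 2 + 2 + 1.5
= 13 beats


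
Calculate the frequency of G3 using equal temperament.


f = 440 × 2^(n/12) where n = semitones from A4
G3: -14 semitones from A4
f = 440 × 2^(-14/12)
f = 196.00 Hz


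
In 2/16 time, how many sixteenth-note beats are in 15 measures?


Working:
Time signature 2/16: the bottom number 16 means the sixteenth note gets one count
The top number 2 means 2 sixteenth-note beats per measure
Total = 2 × 15 measures
= 30 sixteenth-note beats


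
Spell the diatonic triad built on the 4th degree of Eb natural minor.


Solution.
Eb natural minor scale: Eb F Gb Ab Bb Cb Db
Diatonic triad on degree 4 stacks scale notes 4, 6, 1: Ab Cb Eb
Ab→Cb = 3 semitones; Ab→Eb = 7 semitones → minor triad
= Ab Cb Eb (minor)


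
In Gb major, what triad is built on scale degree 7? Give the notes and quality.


Gb major scale: Gb Ab Bb Cb Db Eb F
Diatonic triad on degree 7 stacks scale notes 7, 2, 4: F Ab Cb
F→Ab = 3 semitones; F→Cb = 6 semitones → diminished triad
= F Ab Cb (diminished)


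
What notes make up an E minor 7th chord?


Minor 7th chord = root + minor 3rd + perfect 5th + minor 7th
Seventh chords stack in thirds, so the letter names are E-G-B-D
Root: E
Minor 3rd above E: G
Perfect 5th above E: B
Minor 7th above E: D
Chord = E G B D


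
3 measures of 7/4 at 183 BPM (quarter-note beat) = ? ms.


Step by step:
Quarter-note beat duration = 60000 / 183 ms
Beats per measure (7/4) = 7
One measure = 7 × 60000 / 183 = 420000 / 183 ms
3 measures = 3 × 420000 / 183 = 1260000 / 183
= 6885.2 ms


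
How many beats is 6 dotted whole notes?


Reasoning:
Base whole note = 4 beats
Dot 1 adds half the previous value: +2
One dotted whole = 4 + 2 = 6
6 of them = 6 × 6 = 36
= 36 beats


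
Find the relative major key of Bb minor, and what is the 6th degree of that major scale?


Step by step:
The relative major shares the key signature and is a minor 3rd above the minor tonic
A minor 3rd above Bb is Db
→ relative major of Bb minor is Db major
Db major scale: Db Eb F Gb Ab Bb C
= Db major; 6th degree = Bb


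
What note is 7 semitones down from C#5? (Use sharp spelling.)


Reasoning:
C#5: chromatic position 1 in octave 5 → absolute = 5×12 + 1 = 61
Transpose down 7: 61 - 7 = 54
54 = 4×12 + 6 → F# in octave 4
Result = F#4


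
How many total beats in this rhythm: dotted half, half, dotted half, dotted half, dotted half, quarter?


Beat values:
  dotted half = 3 beats
  half = 2 beats
  dotted half = 3 beats
  dotted half = 3 beats
  dotted half = 3 beats
  quarter = 1 beat
Sum = 3 + 2 + 3 + 3 + 3 + 1
= 15 beats


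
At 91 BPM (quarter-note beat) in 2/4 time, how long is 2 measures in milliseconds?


Working:
Quarter-note beat duration = 60000 / 91 ms
Beats per measure (2/4) = 2
One measure = 2 × 60000 / 91 = 120000 / 91 ms
2 measures = 2 × 120000 / 91 = 240000 / 91
= 2637.4 ms


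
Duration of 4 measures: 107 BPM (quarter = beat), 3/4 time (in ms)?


Let's work it out.
Quarter-note beat duration = 60000 / 107 ms
Beats per measure (3/4) = 3
One measure = 3 × 60000 / 107 = 180000 / 107 ms
4 measures = 4 × 180000 / 107 = 720000 / 107
= 6729.0 ms


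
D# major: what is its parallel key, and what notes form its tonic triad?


Let's work it out.
Parallel keys share the same tonic but differ in mode
D# major → parallel is D# minor
Tonic triad of D# minor = D# F# A#
= D# minor; triad = D# F# A#


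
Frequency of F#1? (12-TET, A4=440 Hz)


Step by step:
f = 440 × 2^(n/12) where n = semitones from A4
F#1: -39 semitones from A4
f = 440 × 2^(-39/12)
f = 46.25 Hz


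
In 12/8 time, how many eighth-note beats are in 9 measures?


Working:
Time signature 12/8: the bottom number 8 means the eighth note gets one count
The top number 12 means 12 eighth-note beats per measure
Total = 12 × 9 measures
= 108 eighth-note beats


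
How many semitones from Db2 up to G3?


Reasoning:
Absolute semitone position = octave×12 + chromatic position
Db2: 2×12 + 1 = 25
G3: 3×12 + 7 = 43
Difference = 43 - 25 = 18
= 18 semitones


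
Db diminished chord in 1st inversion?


Root position: Db Fb Abb
1st inversion: move root up an octave
Bass note: Fb
Notes (bottom to top) = Fb Abb Db


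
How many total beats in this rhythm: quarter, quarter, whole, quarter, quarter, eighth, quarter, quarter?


Solution.
Beat values:
  quarter = 1 beat
  quarter = 1 beat
  whole = 4 beats
  quarter = 1 beat
  quarter = 1 beat
  eighth = 0.5 beats
  quarter = 1 beat
  quarter = 1 beat
Sum = 1 + 1 + 4 + 1 + 1 + 0.5 + 1 + 1
= 10.5 beats


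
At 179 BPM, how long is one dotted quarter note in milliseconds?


One quarter-note beat = 60000 / BPM = 60000 / 179 ms
Dotted quarter note = 3/2 × quarter note
Duration = 3/2 × 60000 / 179 = 90000 / 179
= 502.8 ms


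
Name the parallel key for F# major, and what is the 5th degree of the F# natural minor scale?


Working:
Parallel keys share the same tonic but differ in mode
F# major → parallel is F# minor
F# natural minor scale: F# G# A B C# D E
= F# minor; 5th degree = C#


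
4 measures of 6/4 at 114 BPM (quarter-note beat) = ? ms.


Step by step:
Quarter-note beat duration = 60000 / 114 ms
Beats per measure (6/4) = 6
One measure = 6 × 60000 / 114 = 360000 / 114 ms
4 measures = 4 × 360000 / 114 = 1440000 / 114
= 12631.6 ms


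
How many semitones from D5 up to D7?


Working:
Absolute semitone position = octave×12 + chromatic position
D5: 5×12 + 2 = 62
D7: 7×12 + 2 = 86
Difference = 86 - 62 = 24
= 24 semitones


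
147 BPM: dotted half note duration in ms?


Working:
One quarter-note beat = 60000 / BPM = 60000 / 147 ms
Dotted half note = 3 × quarter note
Duration = 3 × 60000 / 147 = 180000 / 147
= 1224.5 ms


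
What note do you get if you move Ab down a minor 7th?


minor 7th: 7 letter names, 10 semitones
Letter: A - 6 → B
Pitch: Ab - 10 semitones, spelled as a B → Bb
= Bb


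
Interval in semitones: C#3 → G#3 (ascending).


Let's work it out.
Absolute semitone position = octave×12 + chromatic position
C#3: 3×12 + 1 = 37
G#3: 3×12 + 8 = 44
Difference = 44 - 37 = 7
= 7 semitones


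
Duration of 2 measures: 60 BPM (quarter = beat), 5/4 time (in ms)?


Working:
Quarter-note beat duration = 60000 / 60 ms
Beats per measure (5/4) = 5
One measure = 5 × 60000 / 60 = 300000 / 60 ms
2 measures = 2 × 300000 / 60 = 600000 / 60
= 10000.0 ms


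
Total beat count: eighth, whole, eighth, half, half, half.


Beat values:
  eighth = 0.5 beats
  whole = 4 beats
  eighth = 0.5 beats
  half = 2 beats
  half = 2 beats
  half = 2 beats
Sum = 0.5 + 4 + 0.5 + 2 + 2 + 2
= 11 beats


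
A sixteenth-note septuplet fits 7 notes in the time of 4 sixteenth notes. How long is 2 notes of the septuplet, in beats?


Solution.
Septuplet: 7 notes occupy the space of 4 sixteenth notes
Space = 4 × 1/4 = 1 beat
Each septuplet note = 1 / 7 = 1/7 beats
2 notes = 2 × 1/7 = 2/7
= 2/7 beats


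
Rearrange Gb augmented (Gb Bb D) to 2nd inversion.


Step by step:
Root position: Gb Bb D
2nd inversion: move root and 3rd up an octave
Bass note: D
Notes (bottom to top) = D Gb Bb


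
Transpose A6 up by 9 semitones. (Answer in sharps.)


Step by step:
A6: chromatic position 9 in octave 6 → absolute = 6×12 + 9 = 81
Transpose up 9: 81 + 9 = 90
90 = 7×12 + 6 → F# in octave 7
Result = F#7


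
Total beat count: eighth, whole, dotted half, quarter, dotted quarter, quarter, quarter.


Working:
Beat values:
  eighth = 0.5 beats
  whole = 4 beats
  dotted half = 3 beats
  quarter = 1 beat
  dotted quarter = 1.5 beats
  quarter = 1 beat
  quarter = 1 beat
Sum = 0.5 + 4 + 3 + 1 + 1.5 + 1 + 1
= 12 beats


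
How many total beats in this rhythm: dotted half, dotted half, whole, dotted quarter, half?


Let's work it out.
Beat values:
  dotted half = 3 beats
  dotted half = 3 beats
  whole = 4 beats
  dotted quarter = 1.5 beats
  half = 2 beats
Sum = 3 + 3 + 4 + 1.5 + 2
= 13.5 beats


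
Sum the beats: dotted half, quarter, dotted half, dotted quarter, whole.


Let's work it out.
Beat values:
  dotted half = 3 beats
  quarter = 1 beat
  dotted half = 3 beats
  dotted quarter = 1.5 beats
  whole = 4 beats
Sum = 3 + 1 + 3 + 1.5 + 4
= 12.5 beats


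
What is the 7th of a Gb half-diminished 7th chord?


Half-diminished 7th chord = root + minor 3rd + diminished 5th + minor 7th
Seventh chords stack in thirds, so the letter names are G-B-D-F
Root: Gb
Minor 3rd above Gb: Bbb
Diminished 5th above Gb: Dbb
Minor 7th above Gb: Fb
The 7th = Fb


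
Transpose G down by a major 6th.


Step by step:
major 6th: 6 letter names, 9 semitones
Letter: G - 5 → B
Pitch: G - 9 semitones, spelled as a B → Bb
= Bb


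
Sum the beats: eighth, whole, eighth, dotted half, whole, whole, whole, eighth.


Beat values:
  eighth = 0.5 beats
  whole = 4 beats
  eighth = 0.5 beats
  dotted half = 3 beats
  whole = 4 beats
  whole = 4 beats
  whole = 4 beats
  eighth = 0.5 beats
Sum = 0.5 + 4 + 0.5 + 3 + 4 + 4 + 4 + 0.5
= 20.5 beats


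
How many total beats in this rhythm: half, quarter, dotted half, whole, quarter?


Working:
Beat values:
  half = 2 beats
  quarter = 1 beat
  dotted half = 3 beats
  whole = 4 beats
  quarter = 1 beat
Sum = 2 + 1 + 3 + 4 + 1
= 11 beats


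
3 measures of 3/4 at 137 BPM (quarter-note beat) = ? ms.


Let's work it out.
Quarter-note beat duration = 60000 / 137 ms
Beats per measure (3/4) = 3
One measure = 3 × 60000 / 137 = 180000 / 137 ms
3 measures = 3 × 180000 / 137 = 540000 / 137
= 3941.6 ms


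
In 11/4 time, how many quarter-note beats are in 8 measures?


Working:
Time signature 11/4: the bottom number 4 means the quarter note gets one count
The top number 11 means 11 quarter-note beats per measure
Total = 11 × 8 measures
= 88 quarter-note beats


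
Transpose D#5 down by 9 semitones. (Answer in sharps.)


D#5: chromatic position 3 in octave 5 → absolute = 5×12 + 3 = 63
Transpose down 9: 63 - 9 = 54
54 = 4×12 + 6 → F# in octave 4
Result = F#4


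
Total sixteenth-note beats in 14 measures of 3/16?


Time signature 3/16: the bottom number 16 means the sixteenth note gets one count
The top number 3 means 3 sixteenth-note beats per measure
Total = 3 × 14 measures
= 42 sixteenth-note beats


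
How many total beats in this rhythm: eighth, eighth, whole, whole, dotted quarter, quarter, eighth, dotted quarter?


Step by step:
Beat values:
  eighth = 0.5 beats
  eighth = 0.5 beats
  whole = 4 beats
  whole = 4 beats
  dotted quarter = 1.5 beats
  quarter = 1 beat
  eighth = 0.5 beats
  dotted quarter = 1.5 beats
Sum = 0.5 + 0.5 + 4 + 4 + 1.5 + 1 + 0.5 + 1.5
= 13.5 beats


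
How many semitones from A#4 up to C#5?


Absolute semitone position = octave×12 + chromatic position
A#4: 4×12 + 10 = 58
C#5: 5×12 + 1 = 61
Difference = 61 - 58 = 3
= 3 semitones


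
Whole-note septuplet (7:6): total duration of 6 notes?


Let's work it out.
Septuplet: 7 notes occupy the space of 6 whole notes
Space = 6 × 4 = 24 beats
Each septuplet note = 24 / 7 = 24/7 beats
6 notes = 6 × 24/7 = 144/7
= 144/7 beats


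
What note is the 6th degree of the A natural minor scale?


Let's work it out.
Natural minor scale pattern: W-H-W-W-H-W-W (2-1-2-2-1-2-2 semitones)
Starting from A:
  A + 2 semitones → B
  B + 1 semitone → C
  C + 2 semitones → D
  D + 2 semitones → E
  E + 1 semitone → F
  F + 2 semitones → G
  G + 2 semitones → A
Scale: A B C D E F G
Degree 6 = F


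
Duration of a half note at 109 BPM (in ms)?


One quarter-note beat = 60000 / BPM = 60000 / 109 ms
Half note = 2 × quarter note
Duration = 2 × 60000 / 109 = 120000 / 109
= 1100.9 ms


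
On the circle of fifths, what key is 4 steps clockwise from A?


Reasoning:
Each clockwise step on the circle of fifths moves up a perfect 5th
From A: A → E → B → F#/Gb → Db
= Db


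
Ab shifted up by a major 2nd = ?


major 2nd: 2 letter names, 2 semitones
Letter: A + 1 → B
Pitch: Ab + 2 semitones, spelled as a B → Bb
= Bb


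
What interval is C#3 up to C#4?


Step by step:
Letter names: C → C spans 8 letter names → an octave
Semitones: C#3 → C#4 = 12 half-steps
An octave of 12 semitones is a perfect octave
= perfect octave


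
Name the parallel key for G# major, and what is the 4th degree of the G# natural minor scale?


Parallel keys share the same tonic but differ in mode
G# major → parallel is G# minor
G# natural minor scale: G# A# B C# D# E F#
= G# minor; 4th degree = C#


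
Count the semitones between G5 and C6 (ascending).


Let's work it out.
Absolute semitone position = octave×12 + chromatic position
G5: 5×12 + 7 = 67
C6: 6×12 + 0 = 72
Difference = 72 - 67 = 5
= 5 semitones


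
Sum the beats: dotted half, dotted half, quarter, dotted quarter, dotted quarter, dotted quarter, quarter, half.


Beat values:
  dotted half = 3 beats
  dotted half = 3 beats
  quarter = 1 beat
  dotted quarter = 1.5 beats
  dotted quarter = 1.5 beats
  dotted quarter = 1.5 beats
  quarter = 1 beat
  half = 2 beats
Sum = 3 + 3 + 1 + 1.5 + 1.5 + 1.5 + 1 + 2
= 14.5 beats


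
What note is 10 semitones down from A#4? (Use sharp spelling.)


A#4: chromatic position 10 in octave 4 → absolute = 4×12 + 10 = 58
Transpose down 10: 58 - 10 = 48
48 = 4×12 + 0 → C in octave 4
Result = C4


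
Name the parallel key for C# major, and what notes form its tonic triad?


Parallel keys share the same tonic but differ in mode
C# major → parallel is C# minor
Tonic triad of C# minor = C# E G#
= C# minor; triad = C# E G#


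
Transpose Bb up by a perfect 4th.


Working:
perfect 4th: 4 letter names, 5 semitones
Letter: B + 3 → E
Pitch: Bb + 5 semitones, spelled as an E → Eb
= Eb


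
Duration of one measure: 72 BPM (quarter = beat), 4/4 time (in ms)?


Step by step:
Quarter-note beat duration = 60000 / 72 ms
Beats per measure (4/4) = 4
One measure = 4 × 60000 / 72 = 240000 / 72 ms
= 3333.3 ms


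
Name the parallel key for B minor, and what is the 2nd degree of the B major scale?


Reasoning:
Parallel keys share the same tonic but differ in mode
B minor → parallel is B major
B major scale: B C# D# E F# G# A#
= B major; 2nd degree = C#


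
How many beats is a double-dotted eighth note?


Solution.
Base eighth note = 1/2 beats
Dot 1 adds half the previous value: +1/4
Dot 2 adds half the previous value: +1/8
One double-dotted eighth = 1/2 + 1/4 + 1/8 = 7/8
= 7/8 beats


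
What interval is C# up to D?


Working:
Letter names: C → D spans 2 letter names → a 2nd
Semitones: C# → D = 1 half-step
A 2nd of 1 semitone is a minor 2nd
= minor 2nd


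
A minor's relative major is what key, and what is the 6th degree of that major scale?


The relative major shares the key signature and is a minor 3rd above the minor tonic
A minor 3rd above A is C
→ relative major of A minor is C major
C major scale: C D E F G A B
= C major; 6th degree = A


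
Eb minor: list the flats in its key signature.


Let's work it out.
Flat minor keys: A(0), D(1), G(2), C(3), F(4), Bb(5), Eb(6), Ab(7)
Eb minor has 6 flats
Order of flats: Bb Eb Ab Db Gb Cb Fb → first 6: Bb, Eb, Ab, Db, Gb, Cb
= Bb, Eb, Ab, Db, Gb, Cb


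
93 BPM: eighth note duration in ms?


Step by step:
One quarter-note beat = 60000 / BPM = 60000 / 93 ms
Eighth note = 1/2 × quarter note
Duration = 1/2 × 60000 / 93 = 30000 / 93
= 322.6 ms


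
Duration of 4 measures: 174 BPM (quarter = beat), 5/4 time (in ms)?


Quarter-note beat duration = 60000 / 174 ms
Beats per measure (5/4) = 5
One measure = 5 × 60000 / 174 = 300000 / 174 ms
4 measures = 4 × 300000 / 174 = 1200000 / 174
= 6896.6 ms


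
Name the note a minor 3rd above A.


Step by step:
A 3rd spans 3 letter names, so from A we land on C
A minor 3rd = 3 semitones above A
Spell C at that pitch: C
= C


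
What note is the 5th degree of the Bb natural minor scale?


Reasoning:
Natural minor scale pattern: W-H-W-W-H-W-W (2-1-2-2-1-2-2 semitones)
Starting from Bb:
  Bb + 2 semitones → C
  C + 1 semitone → Db
  Db + 2 semitones → Eb
  Eb + 2 semitones → F
  F + 1 semitone → Gb
  Gb + 2 semitones → Ab
  Ab + 2 semitones → Bb
Scale: Bb C Db Eb F Gb Ab
Degree 5 = F


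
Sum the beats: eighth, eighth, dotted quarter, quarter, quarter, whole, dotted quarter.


Let's work it out.
Beat values:
  eighth = 0.5 beats
  eighth = 0.5 beats
  dotted quarter = 1.5 beats
  quarter = 1 beat
  quarter = 1 beat
  whole = 4 beats
  dotted quarter = 1.5 beats
Sum = 0.5 + 0.5 + 1.5 + 1 + 1 + 4 + 1.5
= 10 beats


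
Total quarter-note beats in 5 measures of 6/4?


Time signature 6/4: the bottom number 4 means the quarter note gets one count
The top number 6 means 6 quarter-note beats per measure
Total = 6 × 5 measures
= 30 quarter-note beats


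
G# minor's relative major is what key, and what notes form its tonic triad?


The relative major shares the key signature and is a minor 3rd above the minor tonic
A minor 3rd above G# is B
→ relative major of G# minor is B major
Tonic triad of B major = root + major 3rd + perfect 5th = B D# F#
= B major; triad = B D# F#


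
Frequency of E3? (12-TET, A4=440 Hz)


f = 440 × 2^(n/12) where n = semitones from A4
E3: -17 semitones from A4
f = 440 × 2^(-17/12)
f = 164.81 Hz


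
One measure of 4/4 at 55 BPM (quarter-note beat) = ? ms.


Let's work it out.
Quarter-note beat duration = 60000 / 55 ms
Beats per measure (4/4) = 4
One measure = 4 × 60000 / 55 = 240000 / 55 ms
= 4363.6 ms


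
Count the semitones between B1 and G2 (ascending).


Absolute semitone position = octave×12 + chromatic position
B1: 1×12 + 11 = 23
G2: 2×12 + 7 = 31
Difference = 31 - 23 = 8
= 8 semitones


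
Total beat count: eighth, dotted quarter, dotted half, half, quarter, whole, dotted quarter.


Reasoning:
Beat values:
  eighth = 0.5 beats
  dotted quarter = 1.5 beats
  dotted half = 3 beats
  half = 2 beats
  quarter = 1 beat
  whole = 4 beats
  dotted quarter = 1.5 beats
Sum = 0.5 + 1.5 + 3 + 2 + 1 + 4 + 1.5
= 13.5 beats


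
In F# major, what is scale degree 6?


Major scale pattern: W-W-H-W-W-W-H (2-2-1-2-2-2-1 semitones)
Starting from F#:
  F# + 2 semitones → G#
  G# + 2 semitones → A#
  A# + 1 semitone → B
  B + 2 semitones → C#
  C# + 2 semitones → D#
  D# + 2 semitones → E#
  E# + 1 semitone → F#
Scale: F# G# A# B C# D# E#
Degree 6 = D#


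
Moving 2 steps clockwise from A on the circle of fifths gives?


Step by step:
Each clockwise step on the circle of fifths moves up a perfect 5th
From A: A → E → B
= B


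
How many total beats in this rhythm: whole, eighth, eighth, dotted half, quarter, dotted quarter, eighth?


Beat values:
  whole = 4 beats
  eighth = 0.5 beats
  eighth = 0.5 beats
  dotted half = 3 beats
  quarter = 1 beat
  dotted quarter = 1.5 beats
  eighth = 0.5 beats
Sum = 4 + 0.5 + 0.5 + 3 + 1 + 1.5 + 0.5
= 11 beats


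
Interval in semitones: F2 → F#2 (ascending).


Let's work it out.
Absolute semitone position = octave×12 + chromatic position
F2: 2×12 + 5 = 29
F#2: 2×12 + 6 = 30
Difference = 30 - 29 = 1
= 1 semitone


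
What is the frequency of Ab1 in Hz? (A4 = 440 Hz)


f = 440 × 2^(n/12) where n = semitones from A4
Ab1: -37 semitones from A4
f = 440 × 2^(-37/12)
f = 51.91 Hz


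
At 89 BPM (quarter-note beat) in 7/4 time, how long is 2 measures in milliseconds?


Quarter-note beat duration = 60000 / 89 ms
Beats per measure (7/4) = 7
One measure = 7 × 60000 / 89 = 420000 / 89 ms
2 measures = 2 × 420000 / 89 = 840000 / 89
= 9438.2 ms


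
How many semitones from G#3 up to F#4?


Reasoning:
Absolute semitone position = octave×12 + chromatic position
G#3: 3×12 + 8 = 44
F#4: 4×12 + 6 = 54
Difference = 54 - 44 = 10
= 10 semitones


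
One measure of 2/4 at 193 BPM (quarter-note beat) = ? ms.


Reasoning:
Quarter-note beat duration = 60000 / 193 ms
Beats per measure (2/4) = 2
One measure = 2 × 60000 / 193 = 120000 / 193 ms
= 621.8 ms


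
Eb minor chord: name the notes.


Solution.
Minor triad = root + minor 3rd (3 semitones) + perfect 5th (7 semitones)
A triad on Eb stacks thirds, so the chord tones use letter names E-G-B
Root: Eb
Minor 3rd above Eb: Gb
Perfect 5th above Eb: Bb
Chord = Eb Gb Bb


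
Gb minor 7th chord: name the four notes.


Minor 7th chord = root + minor 3rd + perfect 5th + minor 7th
Seventh chords stack in thirds, so the letter names are G-B-D-F
Root: Gb
Minor 3rd above Gb: Bbb
Perfect 5th above Gb: Db
Minor 7th above Gb: Fb
Chord = Gb Bbb Db Fb


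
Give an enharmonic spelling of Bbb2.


Enharmonic notes sound the same pitch but are spelled with different letter names
Bbb and A name the same pitch class
= A2


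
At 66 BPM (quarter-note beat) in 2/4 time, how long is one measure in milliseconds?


Step by step:
Quarter-note beat duration = 60000 / 66 ms
Beats per measure (2/4) = 2
One measure = 2 × 60000 / 66 = 120000 / 66 ms
= 1818.2 ms


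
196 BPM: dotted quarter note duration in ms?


Solution.
One quarter-note beat = 60000 / BPM = 60000 / 196 ms
Dotted quarter note = 3/2 × quarter note
Duration = 3/2 × 60000 / 196 = 90000 / 196
= 459.2 ms


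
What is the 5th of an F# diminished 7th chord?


Reasoning:
Diminished 7th chord = root + minor 3rd + diminished 5th + diminished 7th
Seventh chords stack in thirds, so the letter names are F-A-C-E
Root: F#
Minor 3rd above F#: A
Diminished 5th above F#: C
Diminished 7th above F#: Eb
The 5th = C


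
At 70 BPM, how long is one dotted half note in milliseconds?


Working:
One quarter-note beat = 60000 / BPM = 60000 / 70 ms
Dotted half note = 3 × quarter note
Duration = 3 × 60000 / 70 = 180000 / 70
= 2571.4 ms


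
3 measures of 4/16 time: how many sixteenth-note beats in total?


Solution.
Time signature 4/16: the bottom number 16 means the sixteenth note gets one count
The top number 4 means 4 sixteenth-note beats per measure
Total = 4 × 3 measures
= 12 sixteenth-note beats


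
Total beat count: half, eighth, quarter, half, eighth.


Working:
Beat values:
  half = 2 beats
  eighth = 0.5 beats
  quarter = 1 beat
  half = 2 beats
  eighth = 0.5 beats
Sum = 2 + 0.5 + 1 + 2 + 0.5
= 6 beats


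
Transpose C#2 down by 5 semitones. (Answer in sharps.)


Solution.
C#2: chromatic position 1 in octave 2 → absolute = 2×12 + 1 = 25
Transpose down 5: 25 - 5 = 20
20 = 1×12 + 8 → G# in octave 1
Result = G#1


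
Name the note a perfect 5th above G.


A 5th spans 5 letter names, so from G we land on D
A perfect 5th = 7 semitones above G
Spell D at that pitch: D
= D


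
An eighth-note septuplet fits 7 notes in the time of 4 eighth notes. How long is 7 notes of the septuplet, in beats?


Septuplet: 7 notes occupy the space of 4 eighth notes
Space = 4 × 1/2 = 2 beats
Each septuplet note = 2 / 7 = 2/7 beats
7 notes = 7 × 2/7 = 2
= 2 beats


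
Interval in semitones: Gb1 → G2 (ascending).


Step by step:
Absolute semitone position = octave×12 + chromatic position
Gb1: 1×12 + 6 = 18
G2: 2×12 + 7 = 31
Difference = 31 - 18 = 13
= 13 semitones


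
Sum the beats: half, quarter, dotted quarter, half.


Working:
Beat values:
  half = 2 beats
  quarter = 1 beat
  dotted quarter = 1.5 beats
  half = 2 beats
Sum = 2 + 1 + 1.5 + 2
= 6.5 beats


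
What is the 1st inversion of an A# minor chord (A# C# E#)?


Solution.
Root position: A# C# E#
1st inversion: move root up an octave
Bass note: C#
Notes (bottom to top) = C# E# A#


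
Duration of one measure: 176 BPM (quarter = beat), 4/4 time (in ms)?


Let's work it out.
Quarter-note beat duration = 60000 / 176 ms
Beats per measure (4/4) = 4
One measure = 4 × 60000 / 176 = 240000 / 176 ms
= 1363.6 ms


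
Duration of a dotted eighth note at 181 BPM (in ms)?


Let's work it out.
One quarter-note beat = 60000 / BPM = 60000 / 181 ms
Dotted eighth note = 3/4 × quarter note
Duration = 3/4 × 60000 / 181 = 45000 / 181
= 248.6 ms
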